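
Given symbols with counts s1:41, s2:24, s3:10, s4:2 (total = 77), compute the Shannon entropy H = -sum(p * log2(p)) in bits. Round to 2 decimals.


Computing entropy H = -sum(p_i * log2(p_i)):
  s1: p = 41/77 = 0.5325, -p*log2(p) = 0.4841
  s2: p = 24/77 = 0.3117, -p*log2(p) = 0.5242
  s3: p = 10/77 = 0.1299, -p*log2(p) = 0.3824
  s4: p = 2/77 = 0.0260, -p*log2(p) = 0.1368
H = sum of terms = 1.5275
Rounded to 2 decimals: 1.53

1.53


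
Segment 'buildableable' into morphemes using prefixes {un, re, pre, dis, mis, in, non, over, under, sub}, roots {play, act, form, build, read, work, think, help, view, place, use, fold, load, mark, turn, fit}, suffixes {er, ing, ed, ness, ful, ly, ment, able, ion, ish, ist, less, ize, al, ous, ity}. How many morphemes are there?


Segmenting 'buildableable' against the inventory:
  'build' -> root (morpheme 1)
  'able' -> suffix (morpheme 2)
  'able' -> suffix (morpheme 3)
Total morphemes: 3

3


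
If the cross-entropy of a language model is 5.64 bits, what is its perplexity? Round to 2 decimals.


Perplexity formula: PP = 2^H
H = 5.64
PP = 2^5.64
Decompose: 2^5.64 = 2^5 * 2^0.64
2^5 = 32, 2^0.64 ~ 1.5583292
PP ~ 32 * 1.5583292 = 49.8665344
Rounded to 2 decimals: 49.87

49.87


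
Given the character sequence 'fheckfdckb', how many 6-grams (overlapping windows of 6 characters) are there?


String 'fheckfdckb' has length L = 10.
Number of overlapping n-grams = L - n + 1
Substituting: 10 - 6 + 1 = 5

5


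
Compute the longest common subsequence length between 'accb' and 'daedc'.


DP table for LCS of 'accb' and 'daedc':
       d  a  e  d  c
    0  0  0  0  0  0
  a 0  0  1  1  1  1
  c 0  0  1  1  1  2
  c 0  0  1  1  1  2
  b 0  0  1  1  1  2
LCS: 'ac'
LCS length = 2

2


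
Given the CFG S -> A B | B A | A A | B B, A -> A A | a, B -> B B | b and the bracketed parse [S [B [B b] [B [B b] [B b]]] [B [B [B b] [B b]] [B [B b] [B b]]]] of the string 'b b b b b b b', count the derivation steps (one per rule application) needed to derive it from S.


Every bracketed nonterminal node [X ...] in the tree is produced by exactly one rule application.
Reading the tree off as a leftmost derivation:
  Step 1: S  =>  B B   (applied S -> B B)
  Step 2: B B  =>  B B B   (applied B -> B B)
  Step 3: B B B  =>  b B B   (applied B -> b)
  Step 4: b B B  =>  b B B B   (applied B -> B B)
  Step 5: b B B B  =>  b b B B   (applied B -> b)
  Step 6: b b B B  =>  b b b B   (applied B -> b)
  Step 7: b b b B  =>  b b b B B   (applied B -> B B)
  Step 8: b b b B B  =>  b b b B B B   (applied B -> B B)
  Step 9: b b b B B B  =>  b b b b B B   (applied B -> b)
  Step 10: b b b b B B  =>  b b b b b B   (applied B -> b)
  Step 11: b b b b b B  =>  b b b b b B B   (applied B -> B B)
  Step 12: b b b b b B B  =>  b b b b b b B   (applied B -> b)
  Step 13: b b b b b b B  =>  b b b b b b b   (applied B -> b)
Final yield: b b b b b b b
Total rewrite steps: 13

13


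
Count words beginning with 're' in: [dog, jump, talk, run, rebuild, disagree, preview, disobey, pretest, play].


Checking each word for prefix 're':
  'dog' -> no (count: 0)
  'jump' -> no (count: 0)
  'talk' -> no (count: 0)
  'run' -> no (count: 0)
  'rebuild' -> YES, starts with 're' (count: 1)
  'disagree' -> no (count: 1)
  'preview' -> no (count: 1)
  'disobey' -> no (count: 1)
  'pretest' -> no (count: 1)
  'play' -> no (count: 1)
Total with prefix 're': 1

1


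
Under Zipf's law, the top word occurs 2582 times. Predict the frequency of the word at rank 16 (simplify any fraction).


Zipf's law: freq(rank) = f1 / rank
f1 = 2582, rank = 16
freq = 2582 / 16
GCD(2582, 16) = 2
Simplified: 1291/8

1291/8


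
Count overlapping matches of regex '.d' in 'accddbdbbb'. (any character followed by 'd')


Pattern: .d means any character followed by 'd'.
Scanning 'accddbdbbb' position-by-position:
  Pos 0: window 'ac' -> no
  Pos 1: window 'cc' -> no
  Pos 2: window 'cd' -> MATCH
  Pos 3: window 'dd' -> MATCH
  Pos 4: window 'db' -> no
  Pos 5: window 'bd' -> MATCH
  Pos 6: window 'db' -> no
  Pos 7: window 'bb' -> no
  Pos 8: window 'bb' -> no
  Pos 9: window 'b' -> no
Total matches: 3

3


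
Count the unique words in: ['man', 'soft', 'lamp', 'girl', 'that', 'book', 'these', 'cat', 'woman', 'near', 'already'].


Listing all tokens and tracking unique types:
  Token 1: 'man' -> NEW (unique so far: 1)
  Token 2: 'soft' -> NEW (unique so far: 2)
  Token 3: 'lamp' -> NEW (unique so far: 3)
  Token 4: 'girl' -> NEW (unique so far: 4)
  Token 5: 'that' -> NEW (unique so far: 5)
  Token 6: 'book' -> NEW (unique so far: 6)
  Token 7: 'these' -> NEW (unique so far: 7)
  Token 8: 'cat' -> NEW (unique so far: 8)
  Token 9: 'woman' -> NEW (unique so far: 9)
  Token 10: 'near' -> NEW (unique so far: 10)
  Token 11: 'already' -> NEW (unique so far: 11)
Unique types: ('already', 'book', 'cat', 'girl', 'lamp', 'man', 'near', 'soft', 'that', 'these', 'woman')
Vocabulary size: 11

11


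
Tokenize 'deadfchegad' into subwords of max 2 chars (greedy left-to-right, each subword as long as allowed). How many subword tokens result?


'deadfchegad' has 11 characters.
Chunking with max size 2:
  Chunk 1: 'de' (positions 0-1)
  Chunk 2: 'ad' (positions 2-3)
  Chunk 3: 'fc' (positions 4-5)
  Chunk 4: 'he' (positions 6-7)
  Chunk 5: 'ga' (positions 8-9)
  Chunk 6: 'd' (positions 10-10)
Total chunks: ceil(11 / 2) = 6

6


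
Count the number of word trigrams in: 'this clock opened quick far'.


Word trigrams from [5] words:
  Trigram 1: (this clock opened)
  Trigram 2: (clock opened quick)
  Trigram 3: (opened quick far)
Total word trigrams: 5 - 2 = 3

3


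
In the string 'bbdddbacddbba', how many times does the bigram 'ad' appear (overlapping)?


Scanning 'bbdddbacddbba' for bigram 'ad':
  Position 0: 'bb' -> no
  Position 1: 'bd' -> no
  Position 2: 'dd' -> no
  Position 3: 'dd' -> no
  Position 4: 'db' -> no
  Position 5: 'ba' -> no
  Position 6: 'ac' -> no
  Position 7: 'cd' -> no
  Position 8: 'dd' -> no
  Position 9: 'db' -> no
  Position 10: 'bb' -> no
  Position 11: 'ba' -> no
Total matches: 0

0


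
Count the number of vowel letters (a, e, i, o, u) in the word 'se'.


Scanning each character of 'se':
  Position 1: 's' -> consonant (running count: 0)
  Position 2: 'e' -> vowel (running count: 1)
Total vowels: 1

1


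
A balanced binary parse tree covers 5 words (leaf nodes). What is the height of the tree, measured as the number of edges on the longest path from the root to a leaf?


In a balanced binary tree with n leaves the deepest leaf is ceil(log2(n)) edges below the root.
log2(5) = 2.3219
ceil(2.3219) = 3
height (edges) = 3

3


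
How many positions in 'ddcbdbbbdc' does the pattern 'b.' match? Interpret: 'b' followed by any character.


Pattern: b. means 'b' followed by any character.
Scanning 'ddcbdbbbdc' position-by-position:
  Pos 0: window 'dd' -> no
  Pos 1: window 'dc' -> no
  Pos 2: window 'cb' -> no
  Pos 3: window 'bd' -> MATCH
  Pos 4: window 'db' -> no
  Pos 5: window 'bb' -> MATCH
  Pos 6: window 'bb' -> MATCH
  Pos 7: window 'bd' -> MATCH
  Pos 8: window 'dc' -> no
  Pos 9: window 'c' -> no
Total matches: 4

4


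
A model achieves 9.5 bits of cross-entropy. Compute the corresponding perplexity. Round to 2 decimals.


Perplexity formula: PP = 2^H
H = 9.5
PP = 2^9.5
Decompose: 2^9.5 = 2^9 * 2^0.5 = 2^9 * sqrt(2)
2^9 = 512, sqrt(2) ~ 1.4142136
PP ~ 512 * 1.4142136 = 724.0773632
Rounded to 2 decimals: 724.08

724.08


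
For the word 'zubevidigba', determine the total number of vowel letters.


Scanning each character of 'zubevidigba':
  Position 1: 'z' -> consonant (running count: 0)
  Position 2: 'u' -> vowel (running count: 1)
  Position 3: 'b' -> consonant (running count: 1)
  Position 4: 'e' -> vowel (running count: 2)
  Position 5: 'v' -> consonant (running count: 2)
  Position 6: 'i' -> vowel (running count: 3)
  Position 7: 'd' -> consonant (running count: 3)
  Position 8: 'i' -> vowel (running count: 4)
  Position 9: 'g' -> consonant (running count: 4)
  Position 10: 'b' -> consonant (running count: 4)
  Position 11: 'a' -> vowel (running count: 5)
Total vowels: 5

5


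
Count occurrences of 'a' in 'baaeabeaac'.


Scanning 'baaeabeaac' for 'a':
  Position 1: 'a' -> MATCH (count: 1)
  Position 2: 'a' -> MATCH (count: 2)
  Position 4: 'a' -> MATCH (count: 3)
  Position 7: 'a' -> MATCH (count: 4)
  Position 8: 'a' -> MATCH (count: 5)
Total occurrences of 'a': 5

5


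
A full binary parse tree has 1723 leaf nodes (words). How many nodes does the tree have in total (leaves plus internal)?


Leaf nodes (terminals): 1723
Internal nodes = n - 1 = 1723 - 1 = 1722
Total = leaves + internal = 1723 + 1722 = 3445

3445


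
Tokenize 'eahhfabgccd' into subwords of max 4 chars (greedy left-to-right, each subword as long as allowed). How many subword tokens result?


'eahhfabgccd' has 11 characters.
Chunking with max size 4:
  Chunk 1: 'eahh' (positions 0-3)
  Chunk 2: 'fabg' (positions 4-7)
  Chunk 3: 'ccd' (positions 8-10)
Total chunks: ceil(11 / 4) = 3

3


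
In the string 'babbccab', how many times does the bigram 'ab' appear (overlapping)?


Scanning 'babbccab' for bigram 'ab':
  Position 0: 'ba' -> no
  Position 1: 'ab' -> MATCH
  Position 2: 'bb' -> no
  Position 3: 'bc' -> no
  Position 4: 'cc' -> no
  Position 5: 'ca' -> no
  Position 6: 'ab' -> MATCH
Total matches: 2

2


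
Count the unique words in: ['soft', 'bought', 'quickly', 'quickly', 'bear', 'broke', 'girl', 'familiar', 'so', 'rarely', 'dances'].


Listing all tokens and tracking unique types:
  Token 1: 'soft' -> NEW (unique so far: 1)
  Token 2: 'bought' -> NEW (unique so far: 2)
  Token 3: 'quickly' -> NEW (unique so far: 3)
  Token 4: 'quickly' -> duplicate (unique so far: 3)
  Token 5: 'bear' -> NEW (unique so far: 4)
  Token 6: 'broke' -> NEW (unique so far: 5)
  Token 7: 'girl' -> NEW (unique so far: 6)
  Token 8: 'familiar' -> NEW (unique so far: 7)
  Token 9: 'so' -> NEW (unique so far: 8)
  Token 10: 'rarely' -> NEW (unique so far: 9)
  Token 11: 'dances' -> NEW (unique so far: 10)
Unique types: ('bear', 'bought', 'broke', 'dances', 'familiar', 'girl', 'quickly', 'rarely', 'so', 'soft')
Vocabulary size: 10

10


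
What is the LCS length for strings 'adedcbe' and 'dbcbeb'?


DP table for LCS of 'adedcbe' and 'dbcbeb':
       d  b  c  b  e  b
    0  0  0  0  0  0  0
  a 0  0  0  0  0  0  0
  d 0  1  1  1  1  1  1
  e 0  1  1  1  1  2  2
  d 0  1  1  1  1  2  2
  c 0  1  1  2  2  2  2
  b 0  1  2  2  3  3  3
  e 0  1  2  2  3  4  4
LCS: 'dcbe'
LCS length = 4

4


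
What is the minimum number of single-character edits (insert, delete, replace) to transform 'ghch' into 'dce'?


Building DP table for s1='ghch' (len 4) and s2='dce' (len 3):
       d  c  e
    0  1  2  3
  g 1  1  2  3
  h 2  2  2  3
  c 3  3  2  3
  h 4  4  3  3
Edit distance = dp[4][3] = 3

3


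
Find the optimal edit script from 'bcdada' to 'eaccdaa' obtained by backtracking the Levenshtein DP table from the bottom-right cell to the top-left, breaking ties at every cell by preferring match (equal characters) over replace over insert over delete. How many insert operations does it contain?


Edit distance = 4. Backtracking from cell (6, 7) with preference match > replace > insert > delete,
then listing the resulting alignment 'bcdada' -> 'eaccdaa' left to right:
  Step 1: insert 'e' [insertion #1]
  Step 2: insert 'a' [insertion #2]
  Step 3: replace b->c
  Step 4: keep 'c'
  Step 5: keep 'd'
  Step 6: keep 'a'
  Step 7: delete 'd'
  Step 8: keep 'a'
Total insertions: 2

2


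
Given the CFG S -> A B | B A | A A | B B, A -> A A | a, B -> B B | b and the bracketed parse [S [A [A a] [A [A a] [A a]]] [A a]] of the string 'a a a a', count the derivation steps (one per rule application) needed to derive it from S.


Every bracketed nonterminal node [X ...] in the tree is produced by exactly one rule application.
Reading the tree off as a leftmost derivation:
  Step 1: S  =>  A A   (applied S -> A A)
  Step 2: A A  =>  A A A   (applied A -> A A)
  Step 3: A A A  =>  a A A   (applied A -> a)
  Step 4: a A A  =>  a A A A   (applied A -> A A)
  Step 5: a A A A  =>  a a A A   (applied A -> a)
  Step 6: a a A A  =>  a a a A   (applied A -> a)
  Step 7: a a a A  =>  a a a a   (applied A -> a)
Final yield: a a a a
Total rewrite steps: 7

7


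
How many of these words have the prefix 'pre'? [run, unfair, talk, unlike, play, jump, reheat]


Checking each word for prefix 'pre':
  'run' -> no (count: 0)
  'unfair' -> no (count: 0)
  'talk' -> no (count: 0)
  'unlike' -> no (count: 0)
  'play' -> no (count: 0)
  'jump' -> no (count: 0)
  'reheat' -> no (count: 0)
Total with prefix 'pre': 0

0


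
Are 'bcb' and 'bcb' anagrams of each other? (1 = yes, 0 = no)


Sort characters of 'bcb': 'bbc'
Sort characters of 'bcb': 'bbc'
Sorted forms match -> they ARE anagrams
Result: 1

1


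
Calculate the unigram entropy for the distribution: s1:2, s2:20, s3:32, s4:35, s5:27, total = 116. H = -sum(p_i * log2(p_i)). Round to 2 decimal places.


Computing entropy H = -sum(p_i * log2(p_i)):
  s1: p = 2/116 = 0.0172, -p*log2(p) = 0.1010
  s2: p = 20/116 = 0.1724, -p*log2(p) = 0.4373
  s3: p = 32/116 = 0.2759, -p*log2(p) = 0.5125
  s4: p = 35/116 = 0.3017, -p*log2(p) = 0.5216
  s5: p = 27/116 = 0.2328, -p*log2(p) = 0.4895
H = sum of terms = 2.0619
Rounded to 2 decimals: 2.06

2.06


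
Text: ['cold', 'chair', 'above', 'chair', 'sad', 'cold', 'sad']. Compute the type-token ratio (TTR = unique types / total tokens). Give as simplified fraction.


Tokens: 7
Unique types: ('above', 'chair', 'cold', 'sad') = 4
TTR = 4/7
Already in lowest terms.

4/7


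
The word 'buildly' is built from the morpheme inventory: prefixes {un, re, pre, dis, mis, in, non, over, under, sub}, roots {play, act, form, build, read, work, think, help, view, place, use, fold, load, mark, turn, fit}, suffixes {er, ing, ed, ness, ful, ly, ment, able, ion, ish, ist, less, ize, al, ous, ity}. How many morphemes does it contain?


Segmenting 'buildly' against the inventory:
  'build' -> root (morpheme 1)
  'ly' -> suffix (morpheme 2)
Total morphemes: 2

2


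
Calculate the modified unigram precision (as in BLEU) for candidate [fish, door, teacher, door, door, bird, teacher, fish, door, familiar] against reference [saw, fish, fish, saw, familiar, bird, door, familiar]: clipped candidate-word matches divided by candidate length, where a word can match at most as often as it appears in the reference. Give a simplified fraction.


Reference word counts: {'bird': 1, 'door': 1, 'familiar': 2, 'fish': 2, 'saw': 2}
Checking each candidate word (with clipping):
  'fish' -> in reference (ref count 2, used 1/2) -> match (matches: 1)
  'door' -> in reference (ref count 1, used 1/1) -> match (matches: 2)
  'teacher' -> not in reference -> no match (matches: 2)
  'door' -> ref count 1 already used up (1/1) -> clipped, no match (matches: 2)
  'door' -> ref count 1 already used up (1/1) -> clipped, no match (matches: 2)
  'bird' -> in reference (ref count 1, used 1/1) -> match (matches: 3)
  'teacher' -> not in reference -> no match (matches: 3)
  'fish' -> in reference (ref count 2, used 2/2) -> match (matches: 4)
  'door' -> ref count 1 already used up (1/1) -> clipped, no match (matches: 4)
  'familiar' -> in reference (ref count 2, used 1/2) -> match (matches: 5)
Clipped matches: 5, Candidate length: 10
Precision = 5/10 = 1/2

1/2


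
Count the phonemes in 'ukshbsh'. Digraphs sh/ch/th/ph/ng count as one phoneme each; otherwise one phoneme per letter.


Parsing 'ukshbsh' greedily, digraphs first:
  'u' -> vowel phoneme (phonemes so far: 1)
  'k' -> consonant phoneme (phonemes so far: 2)
  'sh' -> digraph (1 consonant phoneme) (phonemes so far: 3)
  'b' -> consonant phoneme (phonemes so far: 4)
  'sh' -> digraph (1 consonant phoneme) (phonemes so far: 5)
Total phonemes: 5

5


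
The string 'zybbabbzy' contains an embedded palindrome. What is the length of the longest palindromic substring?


Scanning 'zybbabbzy' for palindromic substrings.
Substring at positions 2-6: 'bbabb'.
Check: reverse('bbabb') = 'bbabb' -> palindrome confirmed.
Neighbouring characters ('y' / 'z') break symmetry, so it cannot extend further.
No longer palindromic substring exists; longest length = 5

5


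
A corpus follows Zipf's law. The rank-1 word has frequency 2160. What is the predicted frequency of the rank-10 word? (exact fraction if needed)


Zipf's law: freq(rank) = f1 / rank
f1 = 2160, rank = 10
freq = 2160 / 10
= 216

216


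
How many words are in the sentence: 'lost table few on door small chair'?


Counting words by splitting on spaces:
  Word 1: 'lost'
  Word 2: 'table'
  Word 3: 'few'
  Word 4: 'on'
  Word 5: 'door'
  Word 6: 'small'
  Word 7: 'chair'
Total words: 7

7


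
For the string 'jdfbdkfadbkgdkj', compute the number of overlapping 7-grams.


String 'jdfbdkfadbkgdkj' has length L = 15.
Number of overlapping n-grams = L - n + 1
Substituting: 15 - 7 + 1 = 9

9


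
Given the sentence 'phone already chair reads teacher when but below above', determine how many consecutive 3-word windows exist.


Word trigrams from [9] words:
  Trigram 1: (phone already chair)
  Trigram 2: (already chair reads)
  Trigram 3: (chair reads teacher)
  Trigram 4: (reads teacher when)
  Trigram 5: (teacher when but)
  Trigram 6: (when but below)
  Trigram 7: (but below above)
Total word trigrams: 9 - 2 = 7

7


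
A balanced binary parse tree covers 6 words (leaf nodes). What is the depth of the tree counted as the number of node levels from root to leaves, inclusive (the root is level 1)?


In a balanced binary tree with n leaves the deepest leaf is ceil(log2(n)) edges below the root,
so counting node levels inclusive of root and leaves gives ceil(log2(n)) + 1 levels.
log2(6) = 2.5850
ceil(2.5850) = 3
levels = 3 + 1 = 4

4


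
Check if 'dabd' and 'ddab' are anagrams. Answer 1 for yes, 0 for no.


Sort characters of 'dabd': 'abdd'
Sort characters of 'ddab': 'abdd'
Sorted forms match -> they ARE anagrams
Result: 1

1


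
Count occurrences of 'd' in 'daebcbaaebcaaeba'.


Scanning 'daebcbaaebcaaeba' for 'd':
  Position 0: 'd' -> MATCH (count: 1)
Total occurrences of 'd': 1

1


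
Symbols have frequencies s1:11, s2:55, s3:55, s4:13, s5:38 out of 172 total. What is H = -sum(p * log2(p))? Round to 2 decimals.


Computing entropy H = -sum(p_i * log2(p_i)):
  s1: p = 11/172 = 0.0640, -p*log2(p) = 0.2537
  s2: p = 55/172 = 0.3198, -p*log2(p) = 0.5260
  s3: p = 55/172 = 0.3198, -p*log2(p) = 0.5260
  s4: p = 13/172 = 0.0756, -p*log2(p) = 0.2816
  s5: p = 38/172 = 0.2209, -p*log2(p) = 0.4813
H = sum of terms = 2.0686
Rounded to 2 decimals: 2.07

2.07


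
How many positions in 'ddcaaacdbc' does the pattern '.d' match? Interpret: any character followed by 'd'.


Pattern: .d means any character followed by 'd'.
Scanning 'ddcaaacdbc' position-by-position:
  Pos 0: window 'dd' -> MATCH
  Pos 1: window 'dc' -> no
  Pos 2: window 'ca' -> no
  Pos 3: window 'aa' -> no
  Pos 4: window 'aa' -> no
  Pos 5: window 'ac' -> no
  Pos 6: window 'cd' -> MATCH
  Pos 7: window 'db' -> no
  Pos 8: window 'bc' -> no
  Pos 9: window 'c' -> no
Total matches: 2

2


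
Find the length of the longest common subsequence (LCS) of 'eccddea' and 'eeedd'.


DP table for LCS of 'eccddea' and 'eeedd':
       e  e  e  d  d
    0  0  0  0  0  0
  e 0  1  1  1  1  1
  c 0  1  1  1  1  1
  c 0  1  1  1  1  1
  d 0  1  1  1  2  2
  d 0  1  1  1  2  3
  e 0  1  2  2  2  3
  a 0  1  2  2  2  3
LCS: 'edd'
LCS length = 3

3


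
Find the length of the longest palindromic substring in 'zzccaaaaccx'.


Scanning 'zzccaaaaccx' for palindromic substrings.
Substring at positions 2-9: 'ccaaaacc'.
Check: reverse('ccaaaacc') = 'ccaaaacc' -> palindrome confirmed.
Neighbouring characters ('z' / 'x') break symmetry, so it cannot extend further.
No longer palindromic substring exists; longest length = 8

8


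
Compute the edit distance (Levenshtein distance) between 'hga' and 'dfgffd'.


Building DP table for s1='hga' (len 3) and s2='dfgffd' (len 6):
       d  f  g  f  f  d
    0  1  2  3  4  5  6
  h 1  1  2  3  4  5  6
  g 2  2  2  2  3  4  5
  a 3  3  3  3  3  4  5
Edit distance = dp[3][6] = 5

5


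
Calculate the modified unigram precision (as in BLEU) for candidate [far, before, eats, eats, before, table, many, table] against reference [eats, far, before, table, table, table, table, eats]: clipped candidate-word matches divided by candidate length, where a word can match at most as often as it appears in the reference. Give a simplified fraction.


Reference word counts: {'before': 1, 'eats': 2, 'far': 1, 'table': 4}
Checking each candidate word (with clipping):
  'far' -> in reference (ref count 1, used 1/1) -> match (matches: 1)
  'before' -> in reference (ref count 1, used 1/1) -> match (matches: 2)
  'eats' -> in reference (ref count 2, used 1/2) -> match (matches: 3)
  'eats' -> in reference (ref count 2, used 2/2) -> match (matches: 4)
  'before' -> ref count 1 already used up (1/1) -> clipped, no match (matches: 4)
  'table' -> in reference (ref count 4, used 1/4) -> match (matches: 5)
  'many' -> not in reference -> no match (matches: 5)
  'table' -> in reference (ref count 4, used 2/4) -> match (matches: 6)
Clipped matches: 6, Candidate length: 8
Precision = 6/8 = 3/4

3/4


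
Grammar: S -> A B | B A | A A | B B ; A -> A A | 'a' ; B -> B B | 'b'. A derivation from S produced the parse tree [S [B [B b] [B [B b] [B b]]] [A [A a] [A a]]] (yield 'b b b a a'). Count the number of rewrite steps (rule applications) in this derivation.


Every bracketed nonterminal node [X ...] in the tree is produced by exactly one rule application.
Reading the tree off as a leftmost derivation:
  Step 1: S  =>  B A   (applied S -> B A)
  Step 2: B A  =>  B B A   (applied B -> B B)
  Step 3: B B A  =>  b B A   (applied B -> b)
  Step 4: b B A  =>  b B B A   (applied B -> B B)
  Step 5: b B B A  =>  b b B A   (applied B -> b)
  Step 6: b b B A  =>  b b b A   (applied B -> b)
  Step 7: b b b A  =>  b b b A A   (applied A -> A A)
  Step 8: b b b A A  =>  b b b a A   (applied A -> a)
  Step 9: b b b a A  =>  b b b a a   (applied A -> a)
Final yield: b b b a a
Total rewrite steps: 9

9


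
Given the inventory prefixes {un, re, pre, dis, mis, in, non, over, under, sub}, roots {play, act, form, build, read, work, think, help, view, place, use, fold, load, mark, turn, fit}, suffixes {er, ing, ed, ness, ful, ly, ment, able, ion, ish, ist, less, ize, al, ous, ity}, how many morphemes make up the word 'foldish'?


Segmenting 'foldish' against the inventory:
  'fold' -> root (morpheme 1)
  'ish' -> suffix (morpheme 2)
Total morphemes: 2

2


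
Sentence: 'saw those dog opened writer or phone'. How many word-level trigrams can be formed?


Word trigrams from [7] words:
  Trigram 1: (saw those dog)
  Trigram 2: (those dog opened)
  Trigram 3: (dog opened writer)
  Trigram 4: (opened writer or)
  Trigram 5: (writer or phone)
Total word trigrams: 7 - 2 = 5

5


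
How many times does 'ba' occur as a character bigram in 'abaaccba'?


Scanning 'abaaccba' for bigram 'ba':
  Position 0: 'ab' -> no
  Position 1: 'ba' -> MATCH
  Position 2: 'aa' -> no
  Position 3: 'ac' -> no
  Position 4: 'cc' -> no
  Position 5: 'cb' -> no
  Position 6: 'ba' -> MATCH
Total matches: 2

2


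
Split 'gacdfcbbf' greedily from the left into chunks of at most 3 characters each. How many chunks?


'gacdfcbbf' has 9 characters.
Chunking with max size 3:
  Chunk 1: 'gac' (positions 0-2)
  Chunk 2: 'dfc' (positions 3-5)
  Chunk 3: 'bbf' (positions 6-8)
Total chunks: ceil(9 / 3) = 3

3


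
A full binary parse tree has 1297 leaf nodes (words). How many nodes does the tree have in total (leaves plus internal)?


Leaf nodes (terminals): 1297
Internal nodes = n - 1 = 1297 - 1 = 1296
Total = leaves + internal = 1297 + 1296 = 2593

2593


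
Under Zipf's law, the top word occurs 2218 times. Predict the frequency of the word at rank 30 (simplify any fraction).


Zipf's law: freq(rank) = f1 / rank
f1 = 2218, rank = 30
freq = 2218 / 30
GCD(2218, 30) = 2
Simplified: 1109/15

1109/15


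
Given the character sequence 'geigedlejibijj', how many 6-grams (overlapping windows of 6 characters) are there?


String 'geigedlejibijj' has length L = 14.
Number of overlapping n-grams = L - n + 1
Substituting: 14 - 6 + 1 = 9

9


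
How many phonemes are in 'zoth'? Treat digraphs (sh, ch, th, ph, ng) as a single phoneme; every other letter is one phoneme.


Parsing 'zoth' greedily, digraphs first:
  'z' -> consonant phoneme (phonemes so far: 1)
  'o' -> vowel phoneme (phonemes so far: 2)
  'th' -> digraph (1 consonant phoneme) (phonemes so far: 3)
Total phonemes: 3

3


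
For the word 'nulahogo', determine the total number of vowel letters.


Scanning each character of 'nulahogo':
  Position 1: 'n' -> consonant (running count: 0)
  Position 2: 'u' -> vowel (running count: 1)
  Position 3: 'l' -> consonant (running count: 1)
  Position 4: 'a' -> vowel (running count: 2)
  Position 5: 'h' -> consonant (running count: 2)
  Position 6: 'o' -> vowel (running count: 3)
  Position 7: 'g' -> consonant (running count: 3)
  Position 8: 'o' -> vowel (running count: 4)
Total vowels: 4

4


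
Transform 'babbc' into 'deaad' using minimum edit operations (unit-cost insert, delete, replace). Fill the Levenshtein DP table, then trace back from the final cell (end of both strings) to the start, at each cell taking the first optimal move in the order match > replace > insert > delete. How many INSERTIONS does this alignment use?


Edit distance = 5. Backtracking from cell (5, 5) with preference match > replace > insert > delete,
then listing the resulting alignment 'babbc' -> 'deaad' left to right:
  Step 1: replace b->d
  Step 2: replace a->e
  Step 3: replace b->a
  Step 4: replace b->a
  Step 5: replace c->d
Total insertions: 0

0


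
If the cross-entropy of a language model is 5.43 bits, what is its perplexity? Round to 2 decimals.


Perplexity formula: PP = 2^H
H = 5.43
PP = 2^5.43
Decompose: 2^5.43 = 2^5 * 2^0.43
2^5 = 32, 2^0.43 ~ 1.3472336
PP ~ 32 * 1.3472336 = 43.1114752
Rounded to 2 decimals: 43.11

43.11


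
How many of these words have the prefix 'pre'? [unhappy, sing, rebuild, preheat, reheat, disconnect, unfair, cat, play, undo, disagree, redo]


Checking each word for prefix 'pre':
  'unhappy' -> no (count: 0)
  'sing' -> no (count: 0)
  'rebuild' -> no (count: 0)
  'preheat' -> YES, starts with 'pre' (count: 1)
  'reheat' -> no (count: 1)
  'disconnect' -> no (count: 1)
  'unfair' -> no (count: 1)
  'cat' -> no (count: 1)
  'play' -> no (count: 1)
  'undo' -> no (count: 1)
  'disagree' -> no (count: 1)
  'redo' -> no (count: 1)
Total with prefix 'pre': 1

1


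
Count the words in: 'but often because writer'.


Counting words by splitting on spaces:
  Word 1: 'but'
  Word 2: 'often'
  Word 3: 'because'
  Word 4: 'writer'
Total words: 4

4


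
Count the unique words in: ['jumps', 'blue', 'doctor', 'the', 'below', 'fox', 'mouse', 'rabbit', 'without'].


Listing all tokens and tracking unique types:
  Token 1: 'jumps' -> NEW (unique so far: 1)
  Token 2: 'blue' -> NEW (unique so far: 2)
  Token 3: 'doctor' -> NEW (unique so far: 3)
  Token 4: 'the' -> NEW (unique so far: 4)
  Token 5: 'below' -> NEW (unique so far: 5)
  Token 6: 'fox' -> NEW (unique so far: 6)
  Token 7: 'mouse' -> NEW (unique so far: 7)
  Token 8: 'rabbit' -> NEW (unique so far: 8)
  Token 9: 'without' -> NEW (unique so far: 9)
Unique types: ('below', 'blue', 'doctor', 'fox', 'jumps', 'mouse', 'rabbit', 'the', 'without')
Vocabulary size: 9

9


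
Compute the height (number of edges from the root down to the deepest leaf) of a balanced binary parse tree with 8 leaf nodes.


In a balanced binary tree with n leaves the deepest leaf is ceil(log2(n)) edges below the root.
log2(8) = 3.0000
ceil(3.0000) = 3
height (edges) = 3

3


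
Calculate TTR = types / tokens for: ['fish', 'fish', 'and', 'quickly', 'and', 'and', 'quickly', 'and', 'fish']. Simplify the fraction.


Tokens: 9
Unique types: ('and', 'fish', 'quickly') = 3
TTR = 3/9
Simplify: divide both by 3 -> 1/3
TTR = 1/3

1/3


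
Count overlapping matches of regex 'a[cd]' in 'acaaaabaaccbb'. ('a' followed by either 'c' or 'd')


Pattern: a[cd] means 'a' followed by either 'c' or 'd'.
Scanning 'acaaaabaaccbb' position-by-position:
  Pos 0: window 'ac' -> MATCH
  Pos 1: window 'ca' -> no
  Pos 2: window 'aa' -> no
  Pos 3: window 'aa' -> no
  Pos 4: window 'aa' -> no
  Pos 5: window 'ab' -> no
  Pos 6: window 'ba' -> no
  Pos 7: window 'aa' -> no
  Pos 8: window 'ac' -> MATCH
  Pos 9: window 'cc' -> no
  Pos 10: window 'cb' -> no
  Pos 11: window 'bb' -> no
  Pos 12: window 'b' -> no
Total matches: 2

2


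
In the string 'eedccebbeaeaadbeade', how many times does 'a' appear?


Scanning 'eedccebbeaeaadbeade' for 'a':
  Position 9: 'a' -> MATCH (count: 1)
  Position 11: 'a' -> MATCH (count: 2)
  Position 12: 'a' -> MATCH (count: 3)
  Position 16: 'a' -> MATCH (count: 4)
Total occurrences of 'a': 4

4


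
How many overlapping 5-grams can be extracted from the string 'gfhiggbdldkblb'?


String 'gfhiggbdldkblb' has length L = 14.
Number of overlapping n-grams = L - n + 1
Substituting: 14 - 5 + 1 = 10

10


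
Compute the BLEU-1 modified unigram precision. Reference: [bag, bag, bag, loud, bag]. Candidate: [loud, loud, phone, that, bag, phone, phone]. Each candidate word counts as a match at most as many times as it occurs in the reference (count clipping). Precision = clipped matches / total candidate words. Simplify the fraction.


Reference word counts: {'bag': 4, 'loud': 1}
Checking each candidate word (with clipping):
  'loud' -> in reference (ref count 1, used 1/1) -> match (matches: 1)
  'loud' -> ref count 1 already used up (1/1) -> clipped, no match (matches: 1)
  'phone' -> not in reference -> no match (matches: 1)
  'that' -> not in reference -> no match (matches: 1)
  'bag' -> in reference (ref count 4, used 1/4) -> match (matches: 2)
  'phone' -> not in reference -> no match (matches: 2)
  'phone' -> not in reference -> no match (matches: 2)
Clipped matches: 2, Candidate length: 7
Precision = 2/7

2/7


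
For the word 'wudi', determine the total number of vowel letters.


Scanning each character of 'wudi':
  Position 1: 'w' -> consonant (running count: 0)
  Position 2: 'u' -> vowel (running count: 1)
  Position 3: 'd' -> consonant (running count: 1)
  Position 4: 'i' -> vowel (running count: 2)
Total vowels: 2

2


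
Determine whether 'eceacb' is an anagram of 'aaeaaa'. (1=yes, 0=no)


Sort characters of 'eceacb': 'abccee'
Sort characters of 'aaeaaa': 'aaaaae'
Sorted forms differ -> they are NOT anagrams
Result: 0

0


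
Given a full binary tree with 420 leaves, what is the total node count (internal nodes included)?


Leaf nodes (terminals): 420
Internal nodes = n - 1 = 420 - 1 = 419
Total = leaves + internal = 420 + 419 = 839

839


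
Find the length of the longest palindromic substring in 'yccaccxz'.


Scanning 'yccaccxz' for palindromic substrings.
Substring at positions 1-5: 'ccacc'.
Check: reverse('ccacc') = 'ccacc' -> palindrome confirmed.
Neighbouring characters ('y' / 'x') break symmetry, so it cannot extend further.
No longer palindromic substring exists; longest length = 5

5


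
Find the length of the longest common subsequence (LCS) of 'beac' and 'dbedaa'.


DP table for LCS of 'beac' and 'dbedaa':
       d  b  e  d  a  a
    0  0  0  0  0  0  0
  b 0  0  1  1  1  1  1
  e 0  0  1  2  2  2  2
  a 0  0  1  2  2  3  3
  c 0  0  1  2  2  3  3
LCS: 'bea'
LCS length = 3

3


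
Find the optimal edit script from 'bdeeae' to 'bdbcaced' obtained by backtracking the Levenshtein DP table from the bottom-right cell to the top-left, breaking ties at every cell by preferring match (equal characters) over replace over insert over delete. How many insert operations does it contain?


Edit distance = 4. Backtracking from cell (6, 8) with preference match > replace > insert > delete,
then listing the resulting alignment 'bdeeae' -> 'bdbcaced' left to right:
  Step 1: keep 'b'
  Step 2: keep 'd'
  Step 3: replace e->b
  Step 4: replace e->c
  Step 5: keep 'a'
  Step 6: insert 'c' [insertion #1]
  Step 7: keep 'e'
  Step 8: insert 'd' [insertion #2]
Total insertions: 2

2


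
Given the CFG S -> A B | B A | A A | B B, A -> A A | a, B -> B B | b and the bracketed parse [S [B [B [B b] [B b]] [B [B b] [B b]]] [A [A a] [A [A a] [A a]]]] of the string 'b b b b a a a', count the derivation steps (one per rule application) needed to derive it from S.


Every bracketed nonterminal node [X ...] in the tree is produced by exactly one rule application.
Reading the tree off as a leftmost derivation:
  Step 1: S  =>  B A   (applied S -> B A)
  Step 2: B A  =>  B B A   (applied B -> B B)
  Step 3: B B A  =>  B B B A   (applied B -> B B)
  Step 4: B B B A  =>  b B B A   (applied B -> b)
  Step 5: b B B A  =>  b b B A   (applied B -> b)
  Step 6: b b B A  =>  b b B B A   (applied B -> B B)
  Step 7: b b B B A  =>  b b b B A   (applied B -> b)
  Step 8: b b b B A  =>  b b b b A   (applied B -> b)
  Step 9: b b b b A  =>  b b b b A A   (applied A -> A A)
  Step 10: b b b b A A  =>  b b b b a A   (applied A -> a)
  Step 11: b b b b a A  =>  b b b b a A A   (applied A -> A A)
  Step 12: b b b b a A A  =>  b b b b a a A   (applied A -> a)
  Step 13: b b b b a a A  =>  b b b b a a a   (applied A -> a)
Final yield: b b b b a a a
Total rewrite steps: 13

13


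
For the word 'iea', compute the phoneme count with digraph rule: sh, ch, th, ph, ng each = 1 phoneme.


Parsing 'iea' greedily, digraphs first:
  'i' -> vowel phoneme (phonemes so far: 1)
  'e' -> vowel phoneme (phonemes so far: 2)
  'a' -> vowel phoneme (phonemes so far: 3)
Total phonemes: 3

3


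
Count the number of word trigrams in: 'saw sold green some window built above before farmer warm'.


Word trigrams from [10] words:
  Trigram 1: (saw sold green)
  Trigram 2: (sold green some)
  Trigram 3: (green some window)
  Trigram 4: (some window built)
  Trigram 5: (window built above)
  Trigram 6: (built above before)
  Trigram 7: (above before farmer)
  Trigram 8: (before farmer warm)
Total word trigrams: 10 - 2 = 8

8


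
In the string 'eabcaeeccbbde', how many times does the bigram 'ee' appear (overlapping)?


Scanning 'eabcaeeccbbde' for bigram 'ee':
  Position 0: 'ea' -> no
  Position 1: 'ab' -> no
  Position 2: 'bc' -> no
  Position 3: 'ca' -> no
  Position 4: 'ae' -> no
  Position 5: 'ee' -> MATCH
  Position 6: 'ec' -> no
  Position 7: 'cc' -> no
  Position 8: 'cb' -> no
  Position 9: 'bb' -> no
  Position 10: 'bd' -> no
  Position 11: 'de' -> no
Total matches: 1

1


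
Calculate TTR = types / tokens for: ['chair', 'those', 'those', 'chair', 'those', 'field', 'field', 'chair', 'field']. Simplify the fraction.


Tokens: 9
Unique types: ('chair', 'field', 'those') = 3
TTR = 3/9
Simplify: divide both by 3 -> 1/3
TTR = 1/3

1/3


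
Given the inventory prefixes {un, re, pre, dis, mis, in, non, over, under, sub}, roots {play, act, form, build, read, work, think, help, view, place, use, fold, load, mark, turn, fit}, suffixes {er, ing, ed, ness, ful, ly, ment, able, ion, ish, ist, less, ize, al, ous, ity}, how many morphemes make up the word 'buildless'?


Segmenting 'buildless' against the inventory:
  'build' -> root (morpheme 1)
  'less' -> suffix (morpheme 2)
Total morphemes: 2

2


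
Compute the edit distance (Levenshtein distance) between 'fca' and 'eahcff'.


Building DP table for s1='fca' (len 3) and s2='eahcff' (len 6):
       e  a  h  c  f  f
    0  1  2  3  4  5  6
  f 1  1  2  3  4  4  5
  c 2  2  2  3  3  4  5
  a 3  3  2  3  4  4  5
Edit distance = dp[3][6] = 5

5


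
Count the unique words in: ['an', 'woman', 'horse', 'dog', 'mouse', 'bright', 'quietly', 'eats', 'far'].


Listing all tokens and tracking unique types:
  Token 1: 'an' -> NEW (unique so far: 1)
  Token 2: 'woman' -> NEW (unique so far: 2)
  Token 3: 'horse' -> NEW (unique so far: 3)
  Token 4: 'dog' -> NEW (unique so far: 4)
  Token 5: 'mouse' -> NEW (unique so far: 5)
  Token 6: 'bright' -> NEW (unique so far: 6)
  Token 7: 'quietly' -> NEW (unique so far: 7)
  Token 8: 'eats' -> NEW (unique so far: 8)
  Token 9: 'far' -> NEW (unique so far: 9)
Unique types: ('an', 'bright', 'dog', 'eats', 'far', 'horse', 'mouse', 'quietly', 'woman')
Vocabulary size: 9

9


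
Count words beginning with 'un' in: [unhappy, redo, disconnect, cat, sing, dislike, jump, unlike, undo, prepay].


Checking each word for prefix 'un':
  'unhappy' -> YES, starts with 'un' (count: 1)
  'redo' -> no (count: 1)
  'disconnect' -> no (count: 1)
  'cat' -> no (count: 1)
  'sing' -> no (count: 1)
  'dislike' -> no (count: 1)
  'jump' -> no (count: 1)
  'unlike' -> YES, starts with 'un' (count: 2)
  'undo' -> YES, starts with 'un' (count: 3)
  'prepay' -> no (count: 3)
Total with prefix 'un': 3

3


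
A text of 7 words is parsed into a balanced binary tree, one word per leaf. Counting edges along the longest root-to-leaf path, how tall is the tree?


In a balanced binary tree with n leaves the deepest leaf is ceil(log2(n)) edges below the root.
log2(7) = 2.8074
ceil(2.8074) = 3
height (edges) = 3

3


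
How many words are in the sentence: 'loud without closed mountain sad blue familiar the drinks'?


Counting words by splitting on spaces:
  Word 1: 'loud'
  Word 2: 'without'
  Word 3: 'closed'
  Word 4: 'mountain'
  Word 5: 'sad'
  Word 6: 'blue'
  Word 7: 'familiar'
  Word 8: 'the'
  Word 9: 'drinks'
Total words: 9

9


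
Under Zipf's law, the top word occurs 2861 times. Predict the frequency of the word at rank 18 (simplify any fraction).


Zipf's law: freq(rank) = f1 / rank
f1 = 2861, rank = 18
freq = 2861 / 18
GCD(2861, 18) = 1
Simplified: 2861/18

2861/18


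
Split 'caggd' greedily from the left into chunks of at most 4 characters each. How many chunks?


'caggd' has 5 characters.
Chunking with max size 4:
  Chunk 1: 'cagg' (positions 0-3)
  Chunk 2: 'd' (positions 4-4)
Total chunks: ceil(5 / 4) = 2

2


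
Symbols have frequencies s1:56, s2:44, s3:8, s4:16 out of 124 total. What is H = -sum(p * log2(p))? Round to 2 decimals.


Computing entropy H = -sum(p_i * log2(p_i)):
  s1: p = 56/124 = 0.4516, -p*log2(p) = 0.5179
  s2: p = 44/124 = 0.3548, -p*log2(p) = 0.5304
  s3: p = 8/124 = 0.0645, -p*log2(p) = 0.2551
  s4: p = 16/124 = 0.1290, -p*log2(p) = 0.3812
H = sum of terms = 1.6846
Rounded to 2 decimals: 1.68

1.68


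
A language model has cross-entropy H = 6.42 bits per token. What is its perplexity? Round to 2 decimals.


Perplexity formula: PP = 2^H
H = 6.42
PP = 2^6.42
Decompose: 2^6.42 = 2^6 * 2^0.42
2^6 = 64, 2^0.42 ~ 1.3379276
PP ~ 64 * 1.3379276 = 85.6273664
Rounded to 2 decimals: 85.63

85.63


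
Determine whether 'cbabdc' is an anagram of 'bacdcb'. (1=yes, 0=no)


Sort characters of 'cbabdc': 'abbccd'
Sort characters of 'bacdcb': 'abbccd'
Sorted forms match -> they ARE anagrams
Result: 1

1


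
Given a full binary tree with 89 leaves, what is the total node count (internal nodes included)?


Leaf nodes (terminals): 89
Internal nodes = n - 1 = 89 - 1 = 88
Total = leaves + internal = 89 + 88 = 177

177


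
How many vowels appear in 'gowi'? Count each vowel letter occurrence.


Scanning each character of 'gowi':
  Position 1: 'g' -> consonant (running count: 0)
  Position 2: 'o' -> vowel (running count: 1)
  Position 3: 'w' -> consonant (running count: 1)
  Position 4: 'i' -> vowel (running count: 2)
Total vowels: 2

2


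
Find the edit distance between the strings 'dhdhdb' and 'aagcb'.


Building DP table for s1='dhdhdb' (len 6) and s2='aagcb' (len 5):
       a  a  g  c  b
    0  1  2  3  4  5
  d 1  1  2  3  4  5
  h 2  2  2  3  4  5
  d 3  3  3  3  4  5
  h 4  4  4  4  4  5
  d 5  5  5  5  5  5
  b 6  6  6  6  6  5
Edit distance = dp[6][5] = 5

5


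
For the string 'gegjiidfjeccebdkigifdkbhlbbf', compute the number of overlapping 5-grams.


String 'gegjiidfjeccebdkigifdkbhlbbf' has length L = 28.
Number of overlapping n-grams = L - n + 1
Substituting: 28 - 5 + 1 = 24

24
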